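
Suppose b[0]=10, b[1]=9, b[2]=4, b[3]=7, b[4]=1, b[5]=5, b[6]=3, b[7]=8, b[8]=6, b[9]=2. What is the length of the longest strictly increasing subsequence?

Let dp[i] be the length of the longest such subsequence ending at index i:
i:      0  1  2  3  4  5  6  7  8  9
b[i]:  10  9  4  7  1  5  3  8  6  2
dp:     1  1  1  2  1  2  2  3  3  2
Maximum dp value is 3.

3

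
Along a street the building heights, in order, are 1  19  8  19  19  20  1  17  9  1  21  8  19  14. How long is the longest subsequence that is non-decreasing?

6

Let dp[i] be the length of the longest such subsequence ending at index i:
i:      1  2  3  4  5  6  7  8  9 10 11 12 13 14
a[i]:   1 19  8 19 19 20  1 17  9  1 21  8 19 14
dp:     1  2  2  3  4  5  2  3  3  3  6  4  5  5
Maximum dp value is 6.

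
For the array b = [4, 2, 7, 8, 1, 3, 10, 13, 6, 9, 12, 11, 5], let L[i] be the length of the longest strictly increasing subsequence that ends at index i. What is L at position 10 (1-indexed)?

dp[i] = 1 + max{dp[j] : j<i, b[j]<b[i]} (or 1 if no such j):
i:      1  2  3  4  5  6  7  8  9 10 11 12 13
b[i]:   4  2  7  8  1  3 10 13  6  9 12 11  5
dp:     1  1  2  3  1  2  4  5  3  4  5  5  3
At index 10 the value is 4.

4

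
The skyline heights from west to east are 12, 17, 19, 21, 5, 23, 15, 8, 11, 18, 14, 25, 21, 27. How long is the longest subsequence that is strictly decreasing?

Negate each value so 'decreasing' becomes 'increasing', then run patience tails on the negated sequence:
-12 → extends → [-12]
-17 → replaces -12 → [-17]
-19 → replaces -17 → [-19]
-21 → replaces -19 → [-21]
-5 → extends → [-21, -5]
-23 → replaces -21 → [-23, -5]
-15 → replaces -5 → [-23, -15]
-8 → extends → [-23, -15, -8]
-11 → replaces -8 → [-23, -15, -11]
-18 → replaces -15 → [-23, -18, -11]
-14 → replaces -11 → [-23, -18, -14]
-25 → replaces -23 → [-25, -18, -14]
-21 → replaces -18 → [-25, -21, -14]
-27 → replaces -25 → [-27, -21, -14]
Three tails, so the longest strictly decreasing subsequence of the original has length 3.

3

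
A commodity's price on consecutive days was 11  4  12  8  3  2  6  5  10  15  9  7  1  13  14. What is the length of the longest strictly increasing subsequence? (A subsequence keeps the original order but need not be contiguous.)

5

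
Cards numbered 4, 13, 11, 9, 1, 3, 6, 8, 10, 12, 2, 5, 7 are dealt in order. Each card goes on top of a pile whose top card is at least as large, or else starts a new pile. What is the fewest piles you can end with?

6

The minimum number of non-increasing subsequences covering a sequence equals the length of its longest strictly increasing subsequence.
LIS length is 6 (e.g. 1, 3, 6, 8, 10, 12), so 6 piles are needed.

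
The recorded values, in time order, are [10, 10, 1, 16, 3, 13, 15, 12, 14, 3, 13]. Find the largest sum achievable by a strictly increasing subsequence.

38

Let S[i] be the best sum of a strictly increasing subsequence ending at i:
i:      1  2  3  4  5  6  7  8  9 10 11
a[i]:  10 10  1 16  3 13 15 12 14  3 13
S:     10 10  1 26  4 23 38 22 37  4 35
Maximum is 38 (e.g. 10 + 13 + 15).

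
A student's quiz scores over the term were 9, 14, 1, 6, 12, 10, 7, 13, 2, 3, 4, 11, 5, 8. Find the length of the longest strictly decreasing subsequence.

Let dp[i] be the longest strictly decreasing subsequence ending at i:
i:      1  2  3  4  5  6  7  8  9 10 11 12 13 14
a[i]:   9 14  1  6 12 10  7 13  2  3  4 11  5  8
dp:     1  1  2  2  2  3  4  2  5  5  5  3  5  4
Maximum is 5.

5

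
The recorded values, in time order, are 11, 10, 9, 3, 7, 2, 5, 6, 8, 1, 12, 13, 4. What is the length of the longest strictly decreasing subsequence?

Let dp[i] be the longest strictly decreasing subsequence ending at i:
i:      1  2  3  4  5  6  7  8  9 10 11 12 13
a[i]:  11 10  9  3  7  2  5  6  8  1 12 13  4
dp:     1  2  3  4  4  5  5  5  4  6  1  1  6
Maximum is 6.

6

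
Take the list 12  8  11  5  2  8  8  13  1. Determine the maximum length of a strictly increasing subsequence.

3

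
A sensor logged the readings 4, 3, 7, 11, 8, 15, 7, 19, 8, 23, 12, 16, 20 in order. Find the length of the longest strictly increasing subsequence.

6

Let dp[i] be the length of the longest such subsequence ending at index i:
i:      1  2  3  4  5  6  7  8  9 10 11 12 13
a[i]:   4  3  7 11  8 15  7 19  8 23 12 16 20
dp:     1  1  2  3  3  4  2  5  3  6  4  5  6
Maximum dp value is 6.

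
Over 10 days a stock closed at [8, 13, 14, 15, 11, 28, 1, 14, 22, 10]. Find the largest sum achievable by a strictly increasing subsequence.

78

Let S[i] be the best sum of a strictly increasing subsequence ending at i:
i:      1  2  3  4  5  6  7  8  9 10
a[i]:   8 13 14 15 11 28  1 14 22 10
S:      8 21 35 50 19 78  1 35 72 18
Maximum is 78 (e.g. 8 + 13 + 14 + 15 + 28).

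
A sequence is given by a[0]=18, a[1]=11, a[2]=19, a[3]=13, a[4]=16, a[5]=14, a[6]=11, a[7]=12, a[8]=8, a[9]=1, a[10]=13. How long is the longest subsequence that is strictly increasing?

Let dp[i] be the length of the longest such subsequence ending at index i:
i:      0  1  2  3  4  5  6  7  8  9 10
a[i]:  18 11 19 13 16 14 11 12  8  1 13
dp:     1  1  2  2  3  3  1  2  1  1  3
Maximum dp value is 3.

3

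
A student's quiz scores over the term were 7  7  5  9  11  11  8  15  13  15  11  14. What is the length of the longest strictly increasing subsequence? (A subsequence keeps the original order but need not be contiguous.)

Track the smallest tail for each achievable length (strict):
7 → extends → [7]
7 → already a tail → [7]
5 → replaces 7 → [5]
9 → extends → [5, 9]
11 → extends → [5, 9, 11]
11 → already a tail → [5, 9, 11]
8 → replaces 9 → [5, 8, 11]
15 → extends → [5, 8, 11, 15]
13 → replaces 15 → [5, 8, 11, 13]
15 → extends → [5, 8, 11, 13, 15]
11 → already a tail → [5, 8, 11, 13, 15]
14 → replaces 15 → [5, 8, 11, 13, 14]
Five tails, so the longest strictly increasing subsequence has length 5 (e.g. 7, 9, 11, 13, 15).

5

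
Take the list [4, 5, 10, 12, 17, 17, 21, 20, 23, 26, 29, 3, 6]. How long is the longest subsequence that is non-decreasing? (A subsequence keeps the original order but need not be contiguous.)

Track the smallest tail for each achievable length (allowing ties):
4 → extends → [4]
5 → extends → [4, 5]
10 → extends → [4, 5, 10]
12 → extends → [4, 5, 10, 12]
17 → extends → [4, 5, 10, 12, 17]
17 → extends → [4, 5, 10, 12, 17, 17]
21 → extends → [4, 5, 10, 12, 17, 17, 21]
20 → replaces 21 → [4, 5, 10, 12, 17, 17, 20]
23 → extends → [4, 5, 10, 12, 17, 17, 20, 23]
26 → extends → [4, 5, 10, 12, 17, 17, 20, 23, 26]
29 → extends → [4, 5, 10, 12, 17, 17, 20, 23, 26, 29]
3 → replaces 4 → [3, 5, 10, 12, 17, 17, 20, 23, 26, 29]
6 → replaces 10 → [3, 5, 6, 12, 17, 17, 20, 23, 26, 29]
Ten tails, so the longest non-decreasing subsequence has length 10 (e.g. 4, 5, 10, 12, 17, 17, 21, 23, 26, 29).

10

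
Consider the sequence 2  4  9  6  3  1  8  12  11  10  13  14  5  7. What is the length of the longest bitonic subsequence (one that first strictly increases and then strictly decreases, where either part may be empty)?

inc[i] = longest strictly increasing subsequence ending at i; dec[i] = longest strictly decreasing subsequence starting at i:
i:      1  2  3  4  5  6  7  8  9 10 11 12 13 14
a[i]:   2  4  9  6  3  1  8 12 11 10 13 14  5  7
inc:    1  2  3  3  2  1  4  5  5  5  6  7  3  4
dec:    2  3  4  3  2  1  2  4  3  2  2  2  1  1
Best peak at i=8 (value 12): inc=5, dec=4, length 5+4−1 = 8.

8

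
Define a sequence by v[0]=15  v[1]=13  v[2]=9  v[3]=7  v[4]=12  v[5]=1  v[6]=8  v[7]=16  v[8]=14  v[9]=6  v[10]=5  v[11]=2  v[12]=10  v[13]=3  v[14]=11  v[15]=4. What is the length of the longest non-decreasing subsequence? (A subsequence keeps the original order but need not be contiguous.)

4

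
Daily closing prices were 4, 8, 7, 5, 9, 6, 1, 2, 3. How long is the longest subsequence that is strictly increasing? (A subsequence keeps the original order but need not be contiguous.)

3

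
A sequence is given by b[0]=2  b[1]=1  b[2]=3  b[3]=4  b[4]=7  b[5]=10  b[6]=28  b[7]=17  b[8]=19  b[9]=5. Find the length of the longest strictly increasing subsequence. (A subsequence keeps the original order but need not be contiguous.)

7

Track the smallest tail for each achievable length (strict):
2 → extends → [2]
1 → replaces 2 → [1]
3 → extends → [1, 3]
4 → extends → [1, 3, 4]
7 → extends → [1, 3, 4, 7]
10 → extends → [1, 3, 4, 7, 10]
28 → extends → [1, 3, 4, 7, 10, 28]
17 → replaces 28 → [1, 3, 4, 7, 10, 17]
19 → extends → [1, 3, 4, 7, 10, 17, 19]
5 → replaces 7 → [1, 3, 4, 5, 10, 17, 19]
Seven tails, so the longest strictly increasing subsequence has length 7 (e.g. 2, 3, 4, 7, 10, 17, 19).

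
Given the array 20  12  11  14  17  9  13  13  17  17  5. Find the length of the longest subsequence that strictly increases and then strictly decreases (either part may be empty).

5

inc[i] = longest strictly increasing subsequence ending at i; dec[i] = longest strictly decreasing subsequence starting at i:
i:      1  2  3  4  5  6  7  8  9 10 11
a[i]:  20 12 11 14 17  9 13 13 17 17  5
inc:    1  1  1  2  3  1  2  2  3  3  1
dec:    5  4  3  3  3  2  2  2  2  2  1
Best peak at i=1 (value 20): inc=1, dec=5, length 1+5−1 = 5.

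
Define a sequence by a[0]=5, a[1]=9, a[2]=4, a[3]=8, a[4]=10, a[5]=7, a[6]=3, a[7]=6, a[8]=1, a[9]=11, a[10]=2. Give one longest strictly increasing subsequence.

5, 9, 10, 11

Patience tails give the LIS length; then backtrack through the dp parents:
5 → extends → [5]
9 → extends → [5, 9]
4 → replaces 5 → [4, 9]
8 → replaces 9 → [4, 8]
10 → extends → [4, 8, 10]
7 → replaces 8 → [4, 7, 10]
3 → replaces 4 → [3, 7, 10]
6 → replaces 7 → [3, 6, 10]
1 → replaces 3 → [1, 6, 10]
11 → extends → [1, 6, 10, 11]
2 → replaces 6 → [1, 2, 10, 11]
Length 4; one witness is 5, 9, 10, 11.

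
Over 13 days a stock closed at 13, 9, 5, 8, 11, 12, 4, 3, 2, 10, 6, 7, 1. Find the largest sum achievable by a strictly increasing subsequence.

36

Let S[i] be the best sum of a strictly increasing subsequence ending at i:
i:      1  2  3  4  5  6  7  8  9 10 11 12 13
a[i]:  13  9  5  8 11 12  4  3  2 10  6  7  1
S:     13  9  5 13 24 36  4  3  2 23 11 18  1
Maximum is 36 (e.g. 5 + 8 + 11 + 12).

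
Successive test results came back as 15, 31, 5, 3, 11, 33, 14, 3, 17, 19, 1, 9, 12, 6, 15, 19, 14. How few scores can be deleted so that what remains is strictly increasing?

12

Fewest deletions = n − (longest strictly increasing subsequence).
i:      1  2  3  4  5  6  7  8  9 10 11 12 13 14 15 16 17
a[i]:  15 31  5  3 11 33 14  3 17 19  1  9 12  6 15 19 14
dp:     1  2  1  1  2  3  3  1  4  5  1  2  3  2  4  5  4
max dp = 5, so deletions = 17 − 5 = 12.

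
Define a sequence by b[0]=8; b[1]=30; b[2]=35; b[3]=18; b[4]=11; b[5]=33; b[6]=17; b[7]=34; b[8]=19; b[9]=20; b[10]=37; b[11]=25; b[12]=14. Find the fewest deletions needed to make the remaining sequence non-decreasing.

7

Fewest deletions = n − (longest non-decreasing subsequence).
Patience tails:
8 → extends → [8]
30 → extends → [8, 30]
35 → extends → [8, 30, 35]
18 → replaces 30 → [8, 18, 35]
11 → replaces 18 → [8, 11, 35]
33 → replaces 35 → [8, 11, 33]
17 → replaces 33 → [8, 11, 17]
34 → extends → [8, 11, 17, 34]
19 → replaces 34 → [8, 11, 17, 19]
20 → extends → [8, 11, 17, 19, 20]
37 → extends → [8, 11, 17, 19, 20, 37]
25 → replaces 37 → [8, 11, 17, 19, 20, 25]
14 → replaces 17 → [8, 11, 14, 19, 20, 25]
Longest non-decreasing subsequence has length 6, so deletions = 13 − 6 = 7.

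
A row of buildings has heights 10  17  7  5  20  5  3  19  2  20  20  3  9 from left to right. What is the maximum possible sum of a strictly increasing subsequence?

Let S[i] be the best sum of a strictly increasing subsequence ending at i:
i:      1  2  3  4  5  6  7  8  9 10 11 12 13
a[i]:  10 17  7  5 20  5  3 19  2 20 20  3  9
S:     10 27  7  5 47  5  3 46  2 66 66  5 16
Maximum is 66 (e.g. 10 + 17 + 19 + 20).

66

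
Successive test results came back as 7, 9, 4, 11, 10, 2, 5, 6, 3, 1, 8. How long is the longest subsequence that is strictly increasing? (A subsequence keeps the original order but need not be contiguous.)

4

Track the smallest tail for each achievable length (strict):
7 → extends → [7]
9 → extends → [7, 9]
4 → replaces 7 → [4, 9]
11 → extends → [4, 9, 11]
10 → replaces 11 → [4, 9, 10]
2 → replaces 4 → [2, 9, 10]
5 → replaces 9 → [2, 5, 10]
6 → replaces 10 → [2, 5, 6]
3 → replaces 5 → [2, 3, 6]
1 → replaces 2 → [1, 3, 6]
8 → extends → [1, 3, 6, 8]
Four tails, so the longest strictly increasing subsequence has length 4 (e.g. 4, 5, 6, 8).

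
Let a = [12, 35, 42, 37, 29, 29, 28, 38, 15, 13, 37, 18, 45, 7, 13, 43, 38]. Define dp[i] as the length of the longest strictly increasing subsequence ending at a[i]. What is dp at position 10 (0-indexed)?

3

dp[i] = 1 + max{dp[j] : j<i, a[j]<a[i]} (or 1 if no such j):
i:      0  1  2  3  4  5  6  7  8  9 10 11 12 13 14 15 16
a[i]:  12 35 42 37 29 29 28 38 15 13 37 18 45  7 13 43 38
dp:     1  2  3  3  2  2  2  4  2  2  3  3  5  1  2  5  4
At index 10 the value is 3.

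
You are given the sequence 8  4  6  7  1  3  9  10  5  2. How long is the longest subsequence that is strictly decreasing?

4

Let dp[i] be the longest strictly decreasing subsequence ending at i:
i:      1  2  3  4  5  6  7  8  9 10
a[i]:   8  4  6  7  1  3  9 10  5  2
dp:     1  2  2  2  3  3  1  1  3  4
Maximum is 4.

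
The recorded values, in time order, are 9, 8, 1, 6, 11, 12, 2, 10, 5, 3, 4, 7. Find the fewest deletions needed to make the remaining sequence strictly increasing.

Fewest deletions = n − (longest strictly increasing subsequence).
Patience tails:
9 → extends → [9]
8 → replaces 9 → [8]
1 → replaces 8 → [1]
6 → extends → [1, 6]
11 → extends → [1, 6, 11]
12 → extends → [1, 6, 11, 12]
2 → replaces 6 → [1, 2, 11, 12]
10 → replaces 11 → [1, 2, 10, 12]
5 → replaces 10 → [1, 2, 5, 12]
3 → replaces 5 → [1, 2, 3, 12]
4 → replaces 12 → [1, 2, 3, 4]
7 → extends → [1, 2, 3, 4, 7]
Longest strictly increasing subsequence has length 5, so deletions = 12 − 5 = 7.

7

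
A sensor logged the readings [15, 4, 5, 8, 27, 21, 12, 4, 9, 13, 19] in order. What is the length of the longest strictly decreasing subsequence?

4

Let dp[i] be the longest strictly decreasing subsequence ending at i:
i:      1  2  3  4  5  6  7  8  9 10 11
a[i]:  15  4  5  8 27 21 12  4  9 13 19
dp:     1  2  2  2  1  2  3  4  4  3  3
Maximum is 4.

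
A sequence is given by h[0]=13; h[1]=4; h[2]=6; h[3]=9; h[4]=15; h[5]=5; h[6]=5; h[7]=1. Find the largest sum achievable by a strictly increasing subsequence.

Let S[i] be the best sum of a strictly increasing subsequence ending at i:
i:      0  1  2  3  4  5  6  7
h[i]:  13  4  6  9 15  5  5  1
S:     13  4 10 19 34  9  9  1
Maximum is 34 (e.g. 4 + 6 + 9 + 15).

34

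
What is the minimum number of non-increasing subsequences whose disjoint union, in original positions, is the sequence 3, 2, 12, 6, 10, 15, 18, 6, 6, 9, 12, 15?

5

Place each on the leftmost legal pile:
3 → new pile 1 (tops now [3])
2 → pile 1 (tops now [2])
12 → new pile 2 (tops now [2, 12])
6 → pile 2 (tops now [2, 6])
10 → new pile 3 (tops now [2, 6, 10])
15 → new pile 4 (tops now [2, 6, 10, 15])
18 → new pile 5 (tops now [2, 6, 10, 15, 18])
6 → pile 2 (tops now [2, 6, 10, 15, 18])
6 → pile 2 (tops now [2, 6, 10, 15, 18])
9 → pile 3 (tops now [2, 6, 9, 15, 18])
12 → pile 4 (tops now [2, 6, 9, 12, 18])
15 → pile 5 (tops now [2, 6, 9, 12, 15])
Five piles.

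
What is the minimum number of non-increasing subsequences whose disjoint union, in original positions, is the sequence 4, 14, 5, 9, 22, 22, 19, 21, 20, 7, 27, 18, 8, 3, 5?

6

Place each on the leftmost legal pile:
4 → new pile 1 (tops now [4])
14 → new pile 2 (tops now [4, 14])
5 → pile 2 (tops now [4, 5])
9 → new pile 3 (tops now [4, 5, 9])
22 → new pile 4 (tops now [4, 5, 9, 22])
22 → pile 4 (tops now [4, 5, 9, 22])
19 → pile 4 (tops now [4, 5, 9, 19])
21 → new pile 5 (tops now [4, 5, 9, 19, 21])
20 → pile 5 (tops now [4, 5, 9, 19, 20])
7 → pile 3 (tops now [4, 5, 7, 19, 20])
27 → new pile 6 (tops now [4, 5, 7, 19, 20, 27])
18 → pile 4 (tops now [4, 5, 7, 18, 20, 27])
8 → pile 4 (tops now [4, 5, 7, 8, 20, 27])
3 → pile 1 (tops now [3, 5, 7, 8, 20, 27])
5 → pile 2 (tops now [3, 5, 7, 8, 20, 27])
Six piles.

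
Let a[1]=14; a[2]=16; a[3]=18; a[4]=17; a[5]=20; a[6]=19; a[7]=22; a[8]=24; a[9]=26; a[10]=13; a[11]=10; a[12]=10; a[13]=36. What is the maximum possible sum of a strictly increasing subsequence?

Let S[i] be the best sum of a strictly increasing subsequence ending at i:
i:       1   2   3   4   5   6   7   8   9  10  11  12  13
a[i]:   14  16  18  17  20  19  22  24  26  13  10  10  36
S:      14  30  48  47  68  67  90 114 140  13  10  10 176
Maximum is 176 (e.g. 14 + 16 + 18 + 20 + 22 + 24 + 26 + 36).

176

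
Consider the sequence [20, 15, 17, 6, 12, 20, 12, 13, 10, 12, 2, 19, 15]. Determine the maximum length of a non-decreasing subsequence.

Track the smallest tail for each achievable length (allowing ties):
20 → extends → [20]
15 → replaces 20 → [15]
17 → extends → [15, 17]
6 → replaces 15 → [6, 17]
12 → replaces 17 → [6, 12]
20 → extends → [6, 12, 20]
12 → replaces 20 → [6, 12, 12]
13 → extends → [6, 12, 12, 13]
10 → replaces 12 → [6, 10, 12, 13]
12 → replaces 13 → [6, 10, 12, 12]
2 → replaces 6 → [2, 10, 12, 12]
19 → extends → [2, 10, 12, 12, 19]
15 → replaces 19 → [2, 10, 12, 12, 15]
Five tails, so the longest non-decreasing subsequence has length 5 (e.g. 6, 12, 12, 13, 19).

5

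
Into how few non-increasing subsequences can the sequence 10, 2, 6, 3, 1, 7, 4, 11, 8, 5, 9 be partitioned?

5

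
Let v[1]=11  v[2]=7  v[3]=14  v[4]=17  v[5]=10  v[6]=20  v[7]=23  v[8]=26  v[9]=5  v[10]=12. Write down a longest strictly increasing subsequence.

11, 14, 17, 20, 23, 26

Patience tails give the LIS length; then backtrack through the dp parents:
11 → extends → [11]
7 → replaces 11 → [7]
14 → extends → [7, 14]
17 → extends → [7, 14, 17]
10 → replaces 14 → [7, 10, 17]
20 → extends → [7, 10, 17, 20]
23 → extends → [7, 10, 17, 20, 23]
26 → extends → [7, 10, 17, 20, 23, 26]
5 → replaces 7 → [5, 10, 17, 20, 23, 26]
12 → replaces 17 → [5, 10, 12, 20, 23, 26]
Length 6; one witness is 11, 14, 17, 20, 23, 26.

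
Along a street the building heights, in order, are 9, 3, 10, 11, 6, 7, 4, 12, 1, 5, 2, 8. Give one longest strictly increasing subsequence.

Patience tails give the LIS length; then backtrack through the dp parents:
9 → extends → [9]
3 → replaces 9 → [3]
10 → extends → [3, 10]
11 → extends → [3, 10, 11]
6 → replaces 10 → [3, 6, 11]
7 → replaces 11 → [3, 6, 7]
4 → replaces 6 → [3, 4, 7]
12 → extends → [3, 4, 7, 12]
1 → replaces 3 → [1, 4, 7, 12]
5 → replaces 7 → [1, 4, 5, 12]
2 → replaces 4 → [1, 2, 5, 12]
8 → replaces 12 → [1, 2, 5, 8]
Length 4; one witness is 9, 10, 11, 12.

9, 10, 11, 12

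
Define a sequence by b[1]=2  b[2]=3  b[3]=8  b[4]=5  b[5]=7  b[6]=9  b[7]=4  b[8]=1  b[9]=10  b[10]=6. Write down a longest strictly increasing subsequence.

2, 3, 5, 7, 9, 10

Patience tails give the LIS length; then backtrack through the dp parents:
2 → extends → [2]
3 → extends → [2, 3]
8 → extends → [2, 3, 8]
5 → replaces 8 → [2, 3, 5]
7 → extends → [2, 3, 5, 7]
9 → extends → [2, 3, 5, 7, 9]
4 → replaces 5 → [2, 3, 4, 7, 9]
1 → replaces 2 → [1, 3, 4, 7, 9]
10 → extends → [1, 3, 4, 7, 9, 10]
6 → replaces 7 → [1, 3, 4, 6, 9, 10]
Length 6; one witness is 2, 3, 5, 7, 9, 10.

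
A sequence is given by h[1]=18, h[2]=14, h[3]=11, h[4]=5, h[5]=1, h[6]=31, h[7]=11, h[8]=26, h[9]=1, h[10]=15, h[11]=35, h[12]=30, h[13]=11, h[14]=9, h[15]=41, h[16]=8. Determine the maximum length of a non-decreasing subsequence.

5

Track the smallest tail for each achievable length (allowing ties):
18 → extends → [18]
14 → replaces 18 → [14]
11 → replaces 14 → [11]
5 → replaces 11 → [5]
1 → replaces 5 → [1]
31 → extends → [1, 31]
11 → replaces 31 → [1, 11]
26 → extends → [1, 11, 26]
1 → replaces 11 → [1, 1, 26]
15 → replaces 26 → [1, 1, 15]
35 → extends → [1, 1, 15, 35]
30 → replaces 35 → [1, 1, 15, 30]
11 → replaces 15 → [1, 1, 11, 30]
9 → replaces 11 → [1, 1, 9, 30]
41 → extends → [1, 1, 9, 30, 41]
8 → replaces 9 → [1, 1, 8, 30, 41]
Five tails, so the longest non-decreasing subsequence has length 5 (e.g. 11, 11, 26, 35, 41).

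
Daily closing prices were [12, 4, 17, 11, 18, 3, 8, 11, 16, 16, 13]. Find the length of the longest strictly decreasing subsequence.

Let dp[i] be the longest strictly decreasing subsequence ending at i:
i:      1  2  3  4  5  6  7  8  9 10 11
a[i]:  12  4 17 11 18  3  8 11 16 16 13
dp:     1  2  1  2  1  3  3  2  2  2  3
Maximum is 3.

3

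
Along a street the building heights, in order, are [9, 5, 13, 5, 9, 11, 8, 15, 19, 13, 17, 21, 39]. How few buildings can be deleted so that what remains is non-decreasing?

5

Fewest deletions = n − (longest non-decreasing subsequence).
i:      1  2  3  4  5  6  7  8  9 10 11 12 13
a[i]:   9  5 13  5  9 11  8 15 19 13 17 21 39
dp:     1  1  2  2  3  4  3  5  6  5  6  7  8
max dp = 8, so deletions = 13 − 8 = 5.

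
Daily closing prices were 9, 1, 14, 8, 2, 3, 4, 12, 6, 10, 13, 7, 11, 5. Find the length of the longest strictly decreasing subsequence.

5

Negate each value so 'decreasing' becomes 'increasing', then run patience tails on the negated sequence:
-9 → extends → [-9]
-1 → extends → [-9, -1]
-14 → replaces -9 → [-14, -1]
-8 → replaces -1 → [-14, -8]
-2 → extends → [-14, -8, -2]
-3 → replaces -2 → [-14, -8, -3]
-4 → replaces -3 → [-14, -8, -4]
-12 → replaces -8 → [-14, -12, -4]
-6 → replaces -4 → [-14, -12, -6]
-10 → replaces -6 → [-14, -12, -10]
-13 → replaces -12 → [-14, -13, -10]
-7 → extends → [-14, -13, -10, -7]
-11 → replaces -10 → [-14, -13, -11, -7]
-5 → extends → [-14, -13, -11, -7, -5]
Five tails, so the longest strictly decreasing subsequence of the original has length 5.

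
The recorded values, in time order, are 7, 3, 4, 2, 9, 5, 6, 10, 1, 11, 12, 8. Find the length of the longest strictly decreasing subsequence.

Let dp[i] be the longest strictly decreasing subsequence ending at i:
i:      1  2  3  4  5  6  7  8  9 10 11 12
a[i]:   7  3  4  2  9  5  6 10  1 11 12  8
dp:     1  2  2  3  1  2  2  1  4  1  1  2
Maximum is 4.

4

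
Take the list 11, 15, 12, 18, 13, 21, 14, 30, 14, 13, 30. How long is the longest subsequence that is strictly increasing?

5

Let dp[i] be the length of the longest such subsequence ending at index i:
i:      1  2  3  4  5  6  7  8  9 10 11
a[i]:  11 15 12 18 13 21 14 30 14 13 30
dp:     1  2  2  3  3  4  4  5  4  3  5
Maximum dp value is 5.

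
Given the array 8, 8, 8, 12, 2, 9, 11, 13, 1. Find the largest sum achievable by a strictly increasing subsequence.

Let S[i] be the best sum of a strictly increasing subsequence ending at i:
i:      1  2  3  4  5  6  7  8  9
a[i]:   8  8  8 12  2  9 11 13  1
S:      8  8  8 20  2 17 28 41  1
Maximum is 41 (e.g. 8 + 9 + 11 + 13).

41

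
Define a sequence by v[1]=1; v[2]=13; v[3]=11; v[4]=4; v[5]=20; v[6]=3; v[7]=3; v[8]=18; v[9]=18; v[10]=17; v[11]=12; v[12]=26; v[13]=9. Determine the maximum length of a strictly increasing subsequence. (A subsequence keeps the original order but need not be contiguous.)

Let dp[i] be the length of the longest such subsequence ending at index i:
i:      1  2  3  4  5  6  7  8  9 10 11 12 13
v[i]:   1 13 11  4 20  3  3 18 18 17 12 26  9
dp:     1  2  2  2  3  2  2  3  3  3  3  4  3
Maximum dp value is 4.

4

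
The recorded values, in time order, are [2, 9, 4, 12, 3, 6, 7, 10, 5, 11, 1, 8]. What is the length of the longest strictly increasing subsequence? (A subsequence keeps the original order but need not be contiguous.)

6

Let dp[i] be the length of the longest such subsequence ending at index i:
i:      1  2  3  4  5  6  7  8  9 10 11 12
a[i]:   2  9  4 12  3  6  7 10  5 11  1  8
dp:     1  2  2  3  2  3  4  5  3  6  1  5
Maximum dp value is 6.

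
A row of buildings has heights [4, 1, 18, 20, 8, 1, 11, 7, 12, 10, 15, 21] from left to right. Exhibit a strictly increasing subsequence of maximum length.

4, 8, 11, 12, 15, 21

Patience tails give the LIS length; then backtrack through the dp parents:
4 → extends → [4]
1 → replaces 4 → [1]
18 → extends → [1, 18]
20 → extends → [1, 18, 20]
8 → replaces 18 → [1, 8, 20]
1 → already a tail → [1, 8, 20]
11 → replaces 20 → [1, 8, 11]
7 → replaces 8 → [1, 7, 11]
12 → extends → [1, 7, 11, 12]
10 → replaces 11 → [1, 7, 10, 12]
15 → extends → [1, 7, 10, 12, 15]
21 → extends → [1, 7, 10, 12, 15, 21]
Length 6; one witness is 4, 8, 11, 12, 15, 21.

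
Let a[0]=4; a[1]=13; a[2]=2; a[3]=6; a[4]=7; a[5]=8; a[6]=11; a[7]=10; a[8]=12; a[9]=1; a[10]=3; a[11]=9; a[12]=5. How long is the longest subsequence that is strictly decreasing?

5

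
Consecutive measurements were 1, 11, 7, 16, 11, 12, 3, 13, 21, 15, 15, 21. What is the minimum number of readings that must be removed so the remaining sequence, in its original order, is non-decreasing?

Fewest deletions = n − (longest non-decreasing subsequence).
Patience tails:
1 → extends → [1]
11 → extends → [1, 11]
7 → replaces 11 → [1, 7]
16 → extends → [1, 7, 16]
11 → replaces 16 → [1, 7, 11]
12 → extends → [1, 7, 11, 12]
3 → replaces 7 → [1, 3, 11, 12]
13 → extends → [1, 3, 11, 12, 13]
21 → extends → [1, 3, 11, 12, 13, 21]
15 → replaces 21 → [1, 3, 11, 12, 13, 15]
15 → extends → [1, 3, 11, 12, 13, 15, 15]
21 → extends → [1, 3, 11, 12, 13, 15, 15, 21]
Longest non-decreasing subsequence has length 8, so deletions = 12 − 8 = 4.

4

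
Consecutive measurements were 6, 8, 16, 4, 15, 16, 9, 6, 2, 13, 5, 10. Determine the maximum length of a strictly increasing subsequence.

4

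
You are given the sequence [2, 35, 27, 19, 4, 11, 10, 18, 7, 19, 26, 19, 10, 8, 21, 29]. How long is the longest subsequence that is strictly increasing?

Let dp[i] be the length of the longest such subsequence ending at index i:
i:      1  2  3  4  5  6  7  8  9 10 11 12 13 14 15 16
a[i]:   2 35 27 19  4 11 10 18  7 19 26 19 10  8 21 29
dp:     1  2  2  2  2  3  3  4  3  5  6  5  4  4  6  7
Maximum dp value is 7.

7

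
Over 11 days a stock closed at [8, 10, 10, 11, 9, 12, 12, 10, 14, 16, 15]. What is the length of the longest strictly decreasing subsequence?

2

Let dp[i] be the longest strictly decreasing subsequence ending at i:
i:      1  2  3  4  5  6  7  8  9 10 11
a[i]:   8 10 10 11  9 12 12 10 14 16 15
dp:     1  1  1  1  2  1  1  2  1  1  2
Maximum is 2.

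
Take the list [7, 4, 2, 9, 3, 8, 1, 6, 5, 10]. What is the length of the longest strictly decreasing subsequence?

Negate each value so 'decreasing' becomes 'increasing', then run patience tails on the negated sequence:
-7 → extends → [-7]
-4 → extends → [-7, -4]
-2 → extends → [-7, -4, -2]
-9 → replaces -7 → [-9, -4, -2]
-3 → replaces -2 → [-9, -4, -3]
-8 → replaces -4 → [-9, -8, -3]
-1 → extends → [-9, -8, -3, -1]
-6 → replaces -3 → [-9, -8, -6, -1]
-5 → replaces -1 → [-9, -8, -6, -5]
-10 → replaces -9 → [-10, -8, -6, -5]
Four tails, so the longest strictly decreasing subsequence of the original has length 4.

4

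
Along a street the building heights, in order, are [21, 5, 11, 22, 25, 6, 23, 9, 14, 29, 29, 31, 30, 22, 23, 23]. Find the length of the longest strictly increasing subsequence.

6

Let dp[i] be the length of the longest such subsequence ending at index i:
i:      1  2  3  4  5  6  7  8  9 10 11 12 13 14 15 16
a[i]:  21  5 11 22 25  6 23  9 14 29 29 31 30 22 23 23
dp:     1  1  2  3  4  2  4  3  4  5  5  6  6  5  6  6
Maximum dp value is 6.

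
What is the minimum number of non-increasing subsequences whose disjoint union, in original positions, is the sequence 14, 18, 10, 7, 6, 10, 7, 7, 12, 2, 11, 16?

Place each on the leftmost legal pile:
14 → new pile 1 (tops now [14])
18 → new pile 2 (tops now [14, 18])
10 → pile 1 (tops now [10, 18])
7 → pile 1 (tops now [7, 18])
6 → pile 1 (tops now [6, 18])
10 → pile 2 (tops now [6, 10])
7 → pile 2 (tops now [6, 7])
7 → pile 2 (tops now [6, 7])
12 → new pile 3 (tops now [6, 7, 12])
2 → pile 1 (tops now [2, 7, 12])
11 → pile 3 (tops now [2, 7, 11])
16 → new pile 4 (tops now [2, 7, 11, 16])
Four piles.

4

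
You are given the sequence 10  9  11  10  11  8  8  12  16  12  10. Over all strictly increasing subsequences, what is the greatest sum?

Let S[i] be the best sum of a strictly increasing subsequence ending at i:
i:      1  2  3  4  5  6  7  8  9 10 11
a[i]:  10  9 11 10 11  8  8 12 16 12 10
S:     10  9 21 19 30  8  8 42 58 42 19
Maximum is 58 (e.g. 9 + 10 + 11 + 12 + 16).

58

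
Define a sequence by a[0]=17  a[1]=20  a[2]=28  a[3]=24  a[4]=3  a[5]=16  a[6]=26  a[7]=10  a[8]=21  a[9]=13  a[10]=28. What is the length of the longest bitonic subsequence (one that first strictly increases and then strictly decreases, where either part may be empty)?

inc[i] = longest strictly increasing subsequence ending at i; dec[i] = longest strictly decreasing subsequence starting at i:
i:      0  1  2  3  4  5  6  7  8  9 10
a[i]:  17 20 28 24  3 16 26 10 21 13 28
inc:    1  2  3  3  1  2  4  2  3  3  5
dec:    3  3  4  3  1  2  3  1  2  1  1
Best peak at i=2 (value 28): inc=3, dec=4, length 3+4−1 = 6.

6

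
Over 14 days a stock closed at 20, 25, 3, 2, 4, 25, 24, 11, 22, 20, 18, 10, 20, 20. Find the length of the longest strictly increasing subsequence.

Let dp[i] be the length of the longest such subsequence ending at index i:
i:      1  2  3  4  5  6  7  8  9 10 11 12 13 14
a[i]:  20 25  3  2  4 25 24 11 22 20 18 10 20 20
dp:     1  2  1  1  2  3  3  3  4  4  4  3  5  5
Maximum dp value is 5.

5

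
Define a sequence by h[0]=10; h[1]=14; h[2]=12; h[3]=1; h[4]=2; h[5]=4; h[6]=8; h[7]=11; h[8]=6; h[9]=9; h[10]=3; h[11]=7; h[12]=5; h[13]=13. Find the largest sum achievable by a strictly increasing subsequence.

Let S[i] be the best sum of a strictly increasing subsequence ending at i:
i:      0  1  2  3  4  5  6  7  8  9 10 11 12 13
h[i]:  10 14 12  1  2  4  8 11  6  9  3  7  5 13
S:     10 24 22  1  3  7 15 26 13 24  6 20 12 39
Maximum is 39 (e.g. 1 + 2 + 4 + 8 + 11 + 13).

39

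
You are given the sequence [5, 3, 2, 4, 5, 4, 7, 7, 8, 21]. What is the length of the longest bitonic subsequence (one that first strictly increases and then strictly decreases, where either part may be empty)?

6

inc[i] = longest strictly increasing subsequence ending at i; dec[i] = longest strictly decreasing subsequence starting at i:
i:      1  2  3  4  5  6  7  8  9 10
a[i]:   5  3  2  4  5  4  7  7  8 21
inc:    1  1  1  2  3  2  4  4  5  6
dec:    3  2  1  1  2  1  1  1  1  1
Best peak at i=10 (value 21): inc=6, dec=1, length 6+1−1 = 6.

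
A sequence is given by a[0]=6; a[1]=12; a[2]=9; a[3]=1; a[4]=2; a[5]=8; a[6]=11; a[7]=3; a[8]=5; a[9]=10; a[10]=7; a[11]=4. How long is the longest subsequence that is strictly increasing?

Track the smallest tail for each achievable length (strict):
6 → extends → [6]
12 → extends → [6, 12]
9 → replaces 12 → [6, 9]
1 → replaces 6 → [1, 9]
2 → replaces 9 → [1, 2]
8 → extends → [1, 2, 8]
11 → extends → [1, 2, 8, 11]
3 → replaces 8 → [1, 2, 3, 11]
5 → replaces 11 → [1, 2, 3, 5]
10 → extends → [1, 2, 3, 5, 10]
7 → replaces 10 → [1, 2, 3, 5, 7]
4 → replaces 5 → [1, 2, 3, 4, 7]
Five tails, so the longest strictly increasing subsequence has length 5 (e.g. 1, 2, 3, 5, 10).

5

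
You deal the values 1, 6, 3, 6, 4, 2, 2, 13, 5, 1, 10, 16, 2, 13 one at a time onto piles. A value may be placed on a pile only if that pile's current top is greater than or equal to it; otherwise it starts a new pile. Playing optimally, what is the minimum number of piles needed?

6

Place each on the leftmost legal pile:
1 → new pile 1 (tops now [1])
6 → new pile 2 (tops now [1, 6])
3 → pile 2 (tops now [1, 3])
6 → new pile 3 (tops now [1, 3, 6])
4 → pile 3 (tops now [1, 3, 4])
2 → pile 2 (tops now [1, 2, 4])
2 → pile 2 (tops now [1, 2, 4])
13 → new pile 4 (tops now [1, 2, 4, 13])
5 → pile 4 (tops now [1, 2, 4, 5])
1 → pile 1 (tops now [1, 2, 4, 5])
10 → new pile 5 (tops now [1, 2, 4, 5, 10])
16 → new pile 6 (tops now [1, 2, 4, 5, 10, 16])
2 → pile 2 (tops now [1, 2, 4, 5, 10, 16])
13 → pile 6 (tops now [1, 2, 4, 5, 10, 13])
Six piles.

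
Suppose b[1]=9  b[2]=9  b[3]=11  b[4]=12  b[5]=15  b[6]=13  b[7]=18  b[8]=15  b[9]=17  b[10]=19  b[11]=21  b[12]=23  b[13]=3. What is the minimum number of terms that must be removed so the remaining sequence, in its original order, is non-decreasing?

Fewest deletions = n − (longest non-decreasing subsequence).
Patience tails:
9 → extends → [9]
9 → extends → [9, 9]
11 → extends → [9, 9, 11]
12 → extends → [9, 9, 11, 12]
15 → extends → [9, 9, 11, 12, 15]
13 → replaces 15 → [9, 9, 11, 12, 13]
18 → extends → [9, 9, 11, 12, 13, 18]
15 → replaces 18 → [9, 9, 11, 12, 13, 15]
17 → extends → [9, 9, 11, 12, 13, 15, 17]
19 → extends → [9, 9, 11, 12, 13, 15, 17, 19]
21 → extends → [9, 9, 11, 12, 13, 15, 17, 19, 21]
23 → extends → [9, 9, 11, 12, 13, 15, 17, 19, 21, 23]
3 → replaces 9 → [3, 9, 11, 12, 13, 15, 17, 19, 21, 23]
Longest non-decreasing subsequence has length 10, so deletions = 13 − 10 = 3.

3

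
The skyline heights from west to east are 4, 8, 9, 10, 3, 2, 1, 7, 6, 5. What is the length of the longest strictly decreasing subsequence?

4

Let dp[i] be the longest strictly decreasing subsequence ending at i:
i:      1  2  3  4  5  6  7  8  9 10
a[i]:   4  8  9 10  3  2  1  7  6  5
dp:     1  1  1  1  2  3  4  2  3  4
Maximum is 4.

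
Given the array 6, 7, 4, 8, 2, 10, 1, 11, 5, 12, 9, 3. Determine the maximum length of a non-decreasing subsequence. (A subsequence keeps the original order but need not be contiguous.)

6

Let dp[i] be the length of the longest such subsequence ending at index i:
i:      1  2  3  4  5  6  7  8  9 10 11 12
a[i]:   6  7  4  8  2 10  1 11  5 12  9  3
dp:     1  2  1  3  1  4  1  5  2  6  4  2
Maximum dp value is 6.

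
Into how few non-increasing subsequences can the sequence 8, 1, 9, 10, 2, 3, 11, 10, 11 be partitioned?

The minimum number of non-increasing subsequences covering a sequence equals the length of its longest strictly increasing subsequence.
LIS length is 5 (e.g. 1, 2, 3, 10, 11), so 5 piles are needed.

5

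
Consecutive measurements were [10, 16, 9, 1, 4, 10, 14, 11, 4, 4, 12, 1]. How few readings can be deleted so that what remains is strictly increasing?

Fewest deletions = n − (longest strictly increasing subsequence).
Patience tails:
10 → extends → [10]
16 → extends → [10, 16]
9 → replaces 10 → [9, 16]
1 → replaces 9 → [1, 16]
4 → replaces 16 → [1, 4]
10 → extends → [1, 4, 10]
14 → extends → [1, 4, 10, 14]
11 → replaces 14 → [1, 4, 10, 11]
4 → already a tail → [1, 4, 10, 11]
4 → already a tail → [1, 4, 10, 11]
12 → extends → [1, 4, 10, 11, 12]
1 → already a tail → [1, 4, 10, 11, 12]
Longest strictly increasing subsequence has length 5, so deletions = 12 − 5 = 7.

7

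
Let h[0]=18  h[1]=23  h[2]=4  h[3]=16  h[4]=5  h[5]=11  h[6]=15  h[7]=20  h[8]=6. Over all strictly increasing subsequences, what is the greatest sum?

Let S[i] be the best sum of a strictly increasing subsequence ending at i:
i:      0  1  2  3  4  5  6  7  8
h[i]:  18 23  4 16  5 11 15 20  6
S:     18 41  4 20  9 20 35 55 15
Maximum is 55 (e.g. 4 + 5 + 11 + 15 + 20).

55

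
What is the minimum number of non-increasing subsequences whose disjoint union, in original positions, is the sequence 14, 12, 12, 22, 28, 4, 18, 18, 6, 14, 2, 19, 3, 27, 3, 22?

5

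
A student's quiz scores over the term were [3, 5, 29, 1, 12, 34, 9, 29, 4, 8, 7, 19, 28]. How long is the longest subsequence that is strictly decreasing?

5

Negate each value so 'decreasing' becomes 'increasing', then run patience tails on the negated sequence:
-3 → extends → [-3]
-5 → replaces -3 → [-5]
-29 → replaces -5 → [-29]
-1 → extends → [-29, -1]
-12 → replaces -1 → [-29, -12]
-34 → replaces -29 → [-34, -12]
-9 → extends → [-34, -12, -9]
-29 → replaces -12 → [-34, -29, -9]
-4 → extends → [-34, -29, -9, -4]
-8 → replaces -4 → [-34, -29, -9, -8]
-7 → extends → [-34, -29, -9, -8, -7]
-19 → replaces -9 → [-34, -29, -19, -8, -7]
-28 → replaces -19 → [-34, -29, -28, -8, -7]
Five tails, so the longest strictly decreasing subsequence of the original has length 5.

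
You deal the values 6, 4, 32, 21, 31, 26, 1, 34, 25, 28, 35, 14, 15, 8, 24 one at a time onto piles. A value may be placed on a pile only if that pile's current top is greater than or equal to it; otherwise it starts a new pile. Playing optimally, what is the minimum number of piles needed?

5

Place each on the leftmost legal pile:
6 → new pile 1 (tops now [6])
4 → pile 1 (tops now [4])
32 → new pile 2 (tops now [4, 32])
21 → pile 2 (tops now [4, 21])
31 → new pile 3 (tops now [4, 21, 31])
26 → pile 3 (tops now [4, 21, 26])
1 → pile 1 (tops now [1, 21, 26])
34 → new pile 4 (tops now [1, 21, 26, 34])
25 → pile 3 (tops now [1, 21, 25, 34])
28 → pile 4 (tops now [1, 21, 25, 28])
35 → new pile 5 (tops now [1, 21, 25, 28, 35])
14 → pile 2 (tops now [1, 14, 25, 28, 35])
15 → pile 3 (tops now [1, 14, 15, 28, 35])
8 → pile 2 (tops now [1, 8, 15, 28, 35])
24 → pile 4 (tops now [1, 8, 15, 24, 35])
Five piles.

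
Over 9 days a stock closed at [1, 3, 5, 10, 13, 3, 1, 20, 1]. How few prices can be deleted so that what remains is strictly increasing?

Fewest deletions = n − (longest strictly increasing subsequence).
Patience tails:
1 → extends → [1]
3 → extends → [1, 3]
5 → extends → [1, 3, 5]
10 → extends → [1, 3, 5, 10]
13 → extends → [1, 3, 5, 10, 13]
3 → already a tail → [1, 3, 5, 10, 13]
1 → already a tail → [1, 3, 5, 10, 13]
20 → extends → [1, 3, 5, 10, 13, 20]
1 → already a tail → [1, 3, 5, 10, 13, 20]
Longest strictly increasing subsequence has length 6, so deletions = 9 − 6 = 3.

3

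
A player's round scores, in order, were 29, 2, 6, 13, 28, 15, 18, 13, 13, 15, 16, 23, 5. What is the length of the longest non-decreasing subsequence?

Let dp[i] be the length of the longest such subsequence ending at index i:
i:      1  2  3  4  5  6  7  8  9 10 11 12 13
a[i]:  29  2  6 13 28 15 18 13 13 15 16 23  5
dp:     1  1  2  3  4  4  5  4  5  6  7  8  2
Maximum dp value is 8.

8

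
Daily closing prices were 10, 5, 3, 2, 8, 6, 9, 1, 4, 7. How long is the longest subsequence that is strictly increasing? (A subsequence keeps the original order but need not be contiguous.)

Let dp[i] be the length of the longest such subsequence ending at index i:
i:      1  2  3  4  5  6  7  8  9 10
a[i]:  10  5  3  2  8  6  9  1  4  7
dp:     1  1  1  1  2  2  3  1  2  3
Maximum dp value is 3.

3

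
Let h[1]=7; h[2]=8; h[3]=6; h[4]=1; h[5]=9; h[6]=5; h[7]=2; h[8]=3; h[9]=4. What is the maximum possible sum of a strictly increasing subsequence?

Let S[i] be the best sum of a strictly increasing subsequence ending at i:
i:      1  2  3  4  5  6  7  8  9
h[i]:   7  8  6  1  9  5  2  3  4
S:      7 15  6  1 24  6  3  6 10
Maximum is 24 (e.g. 7 + 8 + 9).

24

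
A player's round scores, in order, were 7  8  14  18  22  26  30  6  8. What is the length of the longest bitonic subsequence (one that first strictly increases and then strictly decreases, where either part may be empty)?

8

inc[i] = longest strictly increasing subsequence ending at i; dec[i] = longest strictly decreasing subsequence starting at i:
i:      1  2  3  4  5  6  7  8  9
a[i]:   7  8 14 18 22 26 30  6  8
inc:    1  2  3  4  5  6  7  1  2
dec:    2  2  2  2  2  2  2  1  1
Best peak at i=7 (value 30): inc=7, dec=2, length 7+2−1 = 8.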